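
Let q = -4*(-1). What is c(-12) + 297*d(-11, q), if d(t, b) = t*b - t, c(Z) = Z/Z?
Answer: -9800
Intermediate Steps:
q = 4
c(Z) = 1
d(t, b) = -t + b*t (d(t, b) = b*t - t = -t + b*t)
c(-12) + 297*d(-11, q) = 1 + 297*(-11*(-1 + 4)) = 1 + 297*(-11*3) = 1 + 297*(-33) = 1 - 9801 = -9800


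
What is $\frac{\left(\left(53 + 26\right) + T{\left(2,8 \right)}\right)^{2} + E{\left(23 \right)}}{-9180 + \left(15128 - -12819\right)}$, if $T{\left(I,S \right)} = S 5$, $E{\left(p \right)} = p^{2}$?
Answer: $\frac{14690}{18767} \approx 0.78276$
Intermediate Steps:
$T{\left(I,S \right)} = 5 S$
$\frac{\left(\left(53 + 26\right) + T{\left(2,8 \right)}\right)^{2} + E{\left(23 \right)}}{-9180 + \left(15128 - -12819\right)} = \frac{\left(\left(53 + 26\right) + 5 \cdot 8\right)^{2} + 23^{2}}{-9180 + \left(15128 - -12819\right)} = \frac{\left(79 + 40\right)^{2} + 529}{-9180 + \left(15128 + 12819\right)} = \frac{119^{2} + 529}{-9180 + 27947} = \frac{14161 + 529}{18767} = 14690 \cdot \frac{1}{18767} = \frac{14690}{18767}$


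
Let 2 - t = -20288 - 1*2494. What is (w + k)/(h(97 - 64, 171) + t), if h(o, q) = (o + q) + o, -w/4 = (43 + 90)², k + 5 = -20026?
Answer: -90787/23021 ≈ -3.9437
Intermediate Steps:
k = -20031 (k = -5 - 20026 = -20031)
w = -70756 (w = -4*(43 + 90)² = -4*133² = -4*17689 = -70756)
h(o, q) = q + 2*o
t = 22784 (t = 2 - (-20288 - 1*2494) = 2 - (-20288 - 2494) = 2 - 1*(-22782) = 2 + 22782 = 22784)
(w + k)/(h(97 - 64, 171) + t) = (-70756 - 20031)/((171 + 2*(97 - 64)) + 22784) = -90787/((171 + 2*33) + 22784) = -90787/((171 + 66) + 22784) = -90787/(237 + 22784) = -90787/23021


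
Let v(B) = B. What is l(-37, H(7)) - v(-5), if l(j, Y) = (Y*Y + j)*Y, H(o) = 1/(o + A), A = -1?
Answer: -251/216 ≈ -1.1620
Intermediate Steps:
H(o) = 1/(-1 + o) (H(o) = 1/(o - 1) = 1/(-1 + o))
l(j, Y) = Y*(j + Y**2) (l(j, Y) = (Y**2 + j)*Y = (j + Y**2)*Y = Y*(j + Y**2))
l(-37, H(7)) - v(-5) = (-37 + (1/(-1 + 7))**2)/(-1 + 7) - 1*(-5) = (-37 + (1/6)**2)/6 + 5 = (-37 + 1/36)/6 + 5 = (1/6)*(-1331/36) + 5 = -1331/216 + 5 = -251/216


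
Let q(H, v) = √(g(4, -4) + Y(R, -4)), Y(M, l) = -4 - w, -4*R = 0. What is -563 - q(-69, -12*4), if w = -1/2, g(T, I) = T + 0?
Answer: -563 - √2/2 ≈ -563.71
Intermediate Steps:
g(T, I) = T
w = -½ (w = -1*½ = -½ ≈ -0.50000)
R = 0 (R = -¼*0 = 0)
Y(M, l) = -7/2 (Y(M, l) = -4 - 1*(-½) = -4 + ½ = -7/2)
q(H, v) = √2/2 (q(H, v) = √(4 - 7/2) = √(½) = √2/2)
-563 - q(-69, -12*4) = -563 - √2/2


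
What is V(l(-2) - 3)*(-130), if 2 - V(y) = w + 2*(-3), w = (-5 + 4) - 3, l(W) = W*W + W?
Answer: -1560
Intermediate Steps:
l(W) = W + W² (l(W) = W² + W = W + W²)
w = -4 (w = -1 - 3 = -4)
V(y) = 12 (V(y) = 2 - (-4 + 2*(-3)) = 2 - (-4 - 6) = 2 - 1*(-10) = 2 + 10 = 12)
V(l(-2) - 3)*(-130) = 12*(-130) = -1560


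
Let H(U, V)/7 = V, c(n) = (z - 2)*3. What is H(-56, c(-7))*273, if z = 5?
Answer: 17199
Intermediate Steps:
c(n) = 9 (c(n) = (5 - 2)*3 = 3*3 = 9)
H(U, V) = 7*V
H(-56, c(-7))*273 = (7*9)*273 = 63*273 = 17199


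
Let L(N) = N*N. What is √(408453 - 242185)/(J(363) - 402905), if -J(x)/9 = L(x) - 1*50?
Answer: -√41567/794188 ≈ -0.00025671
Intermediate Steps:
L(N) = N²
J(x) = 450 - 9*x² (J(x) = -9*(x² - 1*50) = -9*(x² - 50) = -9*(-50 + x²) = 450 - 9*x²)
√(408453 - 242185)/(J(363) - 402905) = √(408453 - 242185)/((450 - 9*363²) - 402905) = √166268/((450 - 9*131769) - 402905) = (2*√41567)/((450 - 1185921) - 402905) = (2*√41567)/(-1185471 - 402905) = (2*√41567)/(-1588376) = (2*√41567)*(-1/1588376) = -√41567/794188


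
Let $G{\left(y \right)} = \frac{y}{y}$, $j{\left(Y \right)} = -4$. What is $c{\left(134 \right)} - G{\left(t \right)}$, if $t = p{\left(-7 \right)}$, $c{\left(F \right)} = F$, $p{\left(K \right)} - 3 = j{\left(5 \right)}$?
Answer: $133$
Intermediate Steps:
$p{\left(K \right)} = -1$ ($p{\left(K \right)} = 3 - 4 = -1$)
$t = -1$
$G{\left(y \right)} = 1$
$c{\left(134 \right)} - G{\left(t \right)} = 134 - 1 = 133$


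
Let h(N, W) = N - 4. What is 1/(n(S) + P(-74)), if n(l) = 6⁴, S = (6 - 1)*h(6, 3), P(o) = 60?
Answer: 1/1356 ≈ 0.00073746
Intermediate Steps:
h(N, W) = -4 + N
S = 10 (S = (6 - 1)*(-4 + 6) = 5*2 = 10)
n(l) = 1296
1/(n(S) + P(-74)) = 1/(1296 + 60) = 1/1356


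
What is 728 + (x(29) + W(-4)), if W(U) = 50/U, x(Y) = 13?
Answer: 1457/2 ≈ 728.50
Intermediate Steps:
728 + (x(29) + W(-4)) = 728 + (13 + 50/(-4)) = 728 + (13 + 50*(-¼)) = 728 + (13 - 25/2) = 728 + ½ = 1457/2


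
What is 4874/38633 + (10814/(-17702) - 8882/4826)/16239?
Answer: 1688396797396412/13398845474734881 ≈ 0.12601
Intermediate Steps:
4874/38633 + (10814/(-17702) - 8882/4826)/16239 = 4874*(1/38633) + (10814*(-1/17702) - 8882*1/4826)*(1/16239) = 4874/38633 + (-5407/8851 - 4441/2413)*(1/16239) = 4874/38633 - 52354382/21357463*1/16239 = 4874/38633 - 52354382/346823841657 = 1688396797396412/13398845474734881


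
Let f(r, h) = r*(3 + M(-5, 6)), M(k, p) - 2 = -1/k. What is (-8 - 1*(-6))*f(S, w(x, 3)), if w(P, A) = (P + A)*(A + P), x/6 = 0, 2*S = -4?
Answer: 104/5 ≈ 20.800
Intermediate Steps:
S = -2 (S = (½)*(-4) = -2)
x = 0 (x = 6*0 = 0)
w(P, A) = (A + P)² (w(P, A) = (A + P)*(A + P) = (A + P)²)
M(k, p) = 2 - 1/k
f(r, h) = 26*r/5 (f(r, h) = r*(3 + (2 - 1/(-5))) = r*(3 + (2 - 1*(-⅕))) = r*(3 + (2 + ⅕)) = r*(3 + 11/5) = r*(26/5) = 26*r/5)
(-8 - 1*(-6))*f(S, w(x, 3)) = (-8 - 1*(-6))*((26/5)*(-2)) = (-8 + 6)*(-52/5) = -2*(-52/5) = 104/5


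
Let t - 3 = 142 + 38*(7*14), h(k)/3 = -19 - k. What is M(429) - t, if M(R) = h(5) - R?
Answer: -4370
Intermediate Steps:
h(k) = -57 - 3*k (h(k) = 3*(-19 - k) = -57 - 3*k)
M(R) = -72 - R (M(R) = (-57 - 3*5) - R = (-57 - 15) - R = -72 - R)
t = 3869 (t = 3 + (142 + 38*(7*14)) = 3 + (142 + 38*98) = 3 + (142 + 3724) = 3 + 3866 = 3869)
M(429) - t = (-72 - 1*429) - 1*3869 = (-72 - 429) - 3869 = -501 - 3869 = -4370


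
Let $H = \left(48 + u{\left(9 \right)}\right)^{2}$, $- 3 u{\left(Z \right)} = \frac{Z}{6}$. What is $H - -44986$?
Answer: $\frac{188969}{4} \approx 47242.0$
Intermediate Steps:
$u{\left(Z \right)} = - \frac{Z}{18}$ ($u{\left(Z \right)} = - \frac{Z \frac{1}{6}}{3} = - \frac{\frac{1}{6} Z}{3} = - \frac{Z}{18}$)
$H = \frac{9025}{4}$ ($H = \left(48 - \frac{1}{2}\right)^{2} = \left(\frac{95}{2}\right)^{2} = \frac{9025}{4} \approx 2256.3$)
$H - -44986 = \frac{9025}{4} - -44986 = \frac{9025}{4} + 44986 = \frac{188969}{4}$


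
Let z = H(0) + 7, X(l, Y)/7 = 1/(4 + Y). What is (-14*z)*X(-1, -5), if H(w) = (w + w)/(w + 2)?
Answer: 686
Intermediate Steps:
H(w) = 2*w/(2 + w) (H(w) = (2*w)/(2 + w) = 2*w/(2 + w))
X(l, Y) = 7/(4 + Y)
z = 7 (z = 2*0/(2 + 0) + 7 = 2*0/2 + 7 = 2*0*(1/2) + 7 = 0 + 7 = 7)
(-14*z)*X(-1, -5) = (-14*7)*(7/(4 - 5)) = -686/(-1) = -686*(-1) = -98*(-7) = 686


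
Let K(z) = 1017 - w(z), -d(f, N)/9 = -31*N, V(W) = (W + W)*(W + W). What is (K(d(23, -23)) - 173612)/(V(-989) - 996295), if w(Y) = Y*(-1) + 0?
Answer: -179012/2916189 ≈ -0.061386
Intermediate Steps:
V(W) = 4*W**2 (V(W) = (2*W)*(2*W) = 4*W**2)
d(f, N) = 279*N (d(f, N) = -(-279)*N = 279*N)
w(Y) = -Y (w(Y) = -Y + 0 = -Y)
K(z) = 1017 + z (K(z) = 1017 - (-1)*z = 1017 + z)
(K(d(23, -23)) - 173612)/(V(-989) - 996295) = ((1017 + 279*(-23)) - 173612)/(4*(-989)**2 - 996295) = ((1017 - 6417) - 173612)/(4*978121 - 996295) = (-5400 - 173612)/(3912484 - 996295) = -179012/2916189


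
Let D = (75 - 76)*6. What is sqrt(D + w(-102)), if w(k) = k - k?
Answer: I*sqrt(6) ≈ 2.4495*I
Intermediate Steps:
D = -6 (D = -1*6 = -6)
w(k) = 0
sqrt(D + w(-102)) = sqrt(-6 + 0) = sqrt(-6) = I*sqrt(6)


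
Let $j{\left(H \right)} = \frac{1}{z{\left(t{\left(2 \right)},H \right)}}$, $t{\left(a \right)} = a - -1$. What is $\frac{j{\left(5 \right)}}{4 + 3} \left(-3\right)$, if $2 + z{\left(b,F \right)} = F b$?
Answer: $- \frac{3}{91} \approx -0.032967$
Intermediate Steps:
$t{\left(a \right)} = 1 + a$ ($t{\left(a \right)} = a + 1 = 1 + a$)
$z{\left(b,F \right)} = -2 + F b$
$j{\left(H \right)} = \frac{1}{-2 + 3 H}$ ($j{\left(H \right)} = \frac{1}{-2 + H \left(1 + 2\right)} = \frac{1}{-2 + H 3} = \frac{1}{-2 + 3 H}$)
$\frac{j{\left(5 \right)}}{4 + 3} \left(-3\right) = \frac{1}{\left(4 + 3\right) \left(-2 + 3 \cdot 5\right)} \left(-3\right) = \frac{1}{7 \left(-2 + 15\right)} \left(-3\right) = \frac{1}{7 \cdot 13} \left(-3\right) = \frac{1}{7} \cdot \frac{1}{13} \left(-3\right) = \frac{1}{91} \left(-3\right) = - \frac{3}{91}$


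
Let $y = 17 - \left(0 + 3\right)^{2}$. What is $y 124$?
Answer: $992$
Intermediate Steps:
$y = 8$ ($y = 17 - 3^{2} = 17 - 9 = 8$)
$y 124 = 8 \cdot 124 = 992$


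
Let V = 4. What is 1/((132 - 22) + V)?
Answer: 1/114 ≈ 0.0087719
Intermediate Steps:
1/((132 - 22) + V) = 1/((132 - 22) + 4) = 1/(110 + 4) = 1/114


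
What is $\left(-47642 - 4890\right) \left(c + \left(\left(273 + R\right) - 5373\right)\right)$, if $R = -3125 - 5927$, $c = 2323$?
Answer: $621401028$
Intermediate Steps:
$R = -9052$
$\left(-47642 - 4890\right) \left(c + \left(\left(273 + R\right) - 5373\right)\right) = \left(-47642 - 4890\right) \left(2323 + \left(\left(273 - 9052\right) - 5373\right)\right) = - 52532 \left(2323 - 14152\right) = \left(-52532\right) \left(-11829\right) = 621401028$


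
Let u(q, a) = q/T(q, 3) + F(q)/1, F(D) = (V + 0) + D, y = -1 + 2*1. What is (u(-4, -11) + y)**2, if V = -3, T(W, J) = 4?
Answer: 49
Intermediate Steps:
y = 1 (y = -1 + 2 = 1)
F(D) = -3 + D (F(D) = (-3 + 0) + D = -3 + D)
u(q, a) = -3 + 5*q/4 (u(q, a) = q/4 + (-3 + q)/1 = q*(1/4) + (-3 + q)*1 = q/4 + (-3 + q) = -3 + 5*q/4)
(u(-4, -11) + y)**2 = ((-3 + (5/4)*(-4)) + 1)**2 = ((-3 - 5) + 1)**2 = (-8 + 1)**2 = (-7)**2 = 49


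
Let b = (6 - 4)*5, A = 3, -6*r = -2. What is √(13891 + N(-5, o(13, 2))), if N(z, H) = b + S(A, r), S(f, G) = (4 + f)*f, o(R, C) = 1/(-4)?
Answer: √13922 ≈ 117.99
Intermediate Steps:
r = ⅓ (r = -⅙*(-2) = ⅓ ≈ 0.33333)
o(R, C) = -¼
S(f, G) = f*(4 + f)
b = 10 (b = 2*5 = 10)
N(z, H) = 31 (N(z, H) = 10 + 3*(4 + 3) = 10 + 3*7 = 10 + 21 = 31)
√(13891 + N(-5, o(13, 2))) = √(13891 + 31) = √13922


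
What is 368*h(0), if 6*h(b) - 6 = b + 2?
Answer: 1472/3 ≈ 490.67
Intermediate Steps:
h(b) = 4/3 + b/6 (h(b) = 1 + (b + 2)/6 = 1 + (2 + b)/6 = 1 + (⅓ + b/6) = 4/3 + b/6)
368*h(0) = 368*(4/3 + (⅙)*0) = 368*(4/3 + 0) = 368*(4/3) = 1472/3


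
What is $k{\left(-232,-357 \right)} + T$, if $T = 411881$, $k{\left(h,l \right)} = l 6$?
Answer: $409739$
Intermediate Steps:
$k{\left(h,l \right)} = 6 l$
$k{\left(-232,-357 \right)} + T = 6 \left(-357\right) + 411881 = -2142 + 411881 = 409739$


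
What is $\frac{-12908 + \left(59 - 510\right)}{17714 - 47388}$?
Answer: $\frac{13359}{29674} \approx 0.45019$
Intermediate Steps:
$\frac{-12908 + \left(59 - 510\right)}{17714 - 47388} = \frac{-12908 + \left(59 - 510\right)}{-29674} = \left(-12908 - 451\right) \left(- \frac{1}{29674}\right) = \left(-13359\right) \left(- \frac{1}{29674}\right) = \frac{13359}{29674}$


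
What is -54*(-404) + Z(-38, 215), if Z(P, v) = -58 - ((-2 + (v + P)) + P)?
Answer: 21621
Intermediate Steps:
Z(P, v) = -56 - v - 2*P (Z(P, v) = -58 - ((-2 + (P + v)) + P) = -58 - ((-2 + P + v) + P) = -58 - (-2 + v + 2*P) = -58 + (2 - v - 2*P) = -56 - v - 2*P)
-54*(-404) + Z(-38, 215) = -54*(-404) + (-56 - 1*215 - 2*(-38)) = 21816 + (-56 - 215 + 76) = 21816 - 195 = 21621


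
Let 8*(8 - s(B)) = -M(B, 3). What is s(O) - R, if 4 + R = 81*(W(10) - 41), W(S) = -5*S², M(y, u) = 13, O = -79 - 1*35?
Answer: 350677/8 ≈ 43835.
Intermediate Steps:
O = -114 (O = -79 - 35 = -114)
s(B) = 77/8 (s(B) = 8 - (-1)*13/8 = 8 - ⅛*(-13) = 8 + 13/8 = 77/8)
R = -43825 (R = -4 + 81*(-5*10² - 41) = -4 + 81*(-5*100 - 41) = -4 + 81*(-500 - 41) = -4 + 81*(-541) = -4 - 43821 = -43825)
s(O) - R = 77/8 - 1*(-43825) = 77/8 + 43825 = 350677/8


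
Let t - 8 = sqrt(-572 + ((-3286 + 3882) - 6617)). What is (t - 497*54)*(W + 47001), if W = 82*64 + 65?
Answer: -1403584620 + 52314*I*sqrt(6593) ≈ -1.4036e+9 + 4.2478e+6*I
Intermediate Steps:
t = 8 + I*sqrt(6593) (t = 8 + sqrt(-572 + ((-3286 + 3882) - 6617)) = 8 + sqrt(-572 + (596 - 6617)) = 8 + sqrt(-572 - 6021) = 8 + sqrt(-6593) = 8 + I*sqrt(6593) ≈ 8.0 + 81.197*I)
W = 5313 (W = 5248 + 65 = 5313)
(t - 497*54)*(W + 47001) = ((8 + I*sqrt(6593)) - 497*54)*(5313 + 47001) = ((8 + I*sqrt(6593)) - 26838)*52314 = (-26830 + I*sqrt(6593))*52314 = -1403584620 + 52314*I*sqrt(6593)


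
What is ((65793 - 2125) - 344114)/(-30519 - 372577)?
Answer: 140223/201548 ≈ 0.69573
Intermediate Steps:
((65793 - 2125) - 344114)/(-30519 - 372577) = (63668 - 344114)/(-403096) = -280446*(-1/403096) = 140223/201548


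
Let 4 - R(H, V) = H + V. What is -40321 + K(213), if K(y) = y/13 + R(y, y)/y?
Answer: -111608966/2769 ≈ -40307.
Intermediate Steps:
R(H, V) = 4 - H - V (R(H, V) = 4 - (H + V) = 4 + (-H - V) = 4 - H - V)
K(y) = y/13 + (4 - 2*y)/y (K(y) = y/13 + (4 - y - y)/y = y*(1/13) + (4 - 2*y)/y = y/13 + (4 - 2*y)/y)
-40321 + K(213) = -40321 + (-2 + 4/213 + (1/13)*213) = -40321 + (-2 + 4*(1/213) + 213/13) = -40321 + (-2 + 4/213 + 213/13) = -40321 + 39883/2769 = -111608966/2769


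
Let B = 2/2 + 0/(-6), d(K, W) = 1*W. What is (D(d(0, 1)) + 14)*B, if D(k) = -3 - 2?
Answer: 9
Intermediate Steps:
d(K, W) = W
D(k) = -5
B = 1 (B = 2*(1/2) + 0*(-1/6) = 1 + 0 = 1)
(D(d(0, 1)) + 14)*B = (-5 + 14)*1 = 9*1 = 9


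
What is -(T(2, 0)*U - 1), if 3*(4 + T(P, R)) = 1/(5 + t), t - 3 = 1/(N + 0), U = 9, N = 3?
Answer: 916/25 ≈ 36.640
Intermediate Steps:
t = 10/3 (t = 3 + 1/(3 + 0) = 3 + 1/3 = 10/3 ≈ 3.3333)
T(P, R) = -99/25 (T(P, R) = -4 + 1/(3*(5 + 10/3)) = -4 + 1/(3*(25/3)) = -4 + (1/3)*(3/25) = -4 + 1/25 = -99/25)
-(T(2, 0)*U - 1) = -(-99/25*9 - 1) = -(-891/25 - 1) = -1*(-916/25) = 916/25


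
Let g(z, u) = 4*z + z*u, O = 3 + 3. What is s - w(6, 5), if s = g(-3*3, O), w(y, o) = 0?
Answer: -90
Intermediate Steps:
O = 6
g(z, u) = 4*z + u*z
s = -90 (s = (-3*3)*(4 + 6) = -9*10 = -90)
s - w(6, 5) = -90 - 1*0 = -90 + 0 = -90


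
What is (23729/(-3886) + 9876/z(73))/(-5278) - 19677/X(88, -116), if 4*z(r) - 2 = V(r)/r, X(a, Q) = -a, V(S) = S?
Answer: 99770096011/451226776 ≈ 221.11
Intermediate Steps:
z(r) = ¾ (z(r) = ½ + (r/r)/4 = ½ + (¼)*1 = ½ + ¼ = ¾)
(23729/(-3886) + 9876/z(73))/(-5278) - 19677/X(88, -116) = (23729/(-3886) + 9876/(¾))/(-5278) - 19677/((-1*88)) = (23729*(-1/3886) + 9876*(4/3))*(-1/5278) - 19677/(-88) = (-23729/3886 + 13168)*(-1/5278) - 19677*(-1/88) = (51147119/3886)*(-1/5278) + 19677/88 = -51147119/20510308 + 19677/88 = 99770096011/451226776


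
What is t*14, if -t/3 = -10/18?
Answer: 70/3 ≈ 23.333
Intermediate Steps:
t = 5/3 (t = -(-30)/18 = -3*(-5/9) = 5/3 ≈ 1.6667)
t*14 = (5/3)*14 = 70/3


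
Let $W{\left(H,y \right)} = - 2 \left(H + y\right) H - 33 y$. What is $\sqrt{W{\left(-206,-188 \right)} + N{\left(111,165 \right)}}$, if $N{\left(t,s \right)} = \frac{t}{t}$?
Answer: $3 i \sqrt{17347} \approx 395.12 i$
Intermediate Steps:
$N{\left(t,s \right)} = 1$
$W{\left(H,y \right)} = - 33 y + H \left(- 2 H - 2 y\right)$ ($W{\left(H,y \right)} = \left(- 2 H - 2 y\right) H - 33 y = H \left(- 2 H - 2 y\right) - 33 y = - 33 y + H \left(- 2 H - 2 y\right)$)
$\sqrt{W{\left(-206,-188 \right)} + N{\left(111,165 \right)}} = \sqrt{\left(\left(-33\right) \left(-188\right) - 2 \left(-206\right)^{2} - \left(-412\right) \left(-188\right)\right) + 1} = \sqrt{\left(6204 - 84872 - 77456\right) + 1} = \sqrt{-156124 + 1} = \sqrt{-156123} = 3 i \sqrt{17347}$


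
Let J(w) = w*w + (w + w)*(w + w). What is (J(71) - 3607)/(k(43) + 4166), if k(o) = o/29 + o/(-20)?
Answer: 12526840/2415893 ≈ 5.1852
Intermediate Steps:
J(w) = 5*w² (J(w) = w² + (2*w)*(2*w) = w² + 4*w² = 5*w²)
k(o) = -9*o/580 (k(o) = o*(1/29) + o*(-1/20) = o/29 - o/20 = -9*o/580)
(J(71) - 3607)/(k(43) + 4166) = (5*71² - 3607)/(-9/580*43 + 4166) = (5*5041 - 3607)/(-387/580 + 4166) = (25205 - 3607)/(2415893/580) = 21598*(580/2415893) = 12526840/2415893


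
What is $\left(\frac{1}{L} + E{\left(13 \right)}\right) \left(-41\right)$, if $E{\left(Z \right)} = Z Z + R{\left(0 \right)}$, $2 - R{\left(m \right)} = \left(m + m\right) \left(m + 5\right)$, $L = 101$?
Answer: $- \frac{708152}{101} \approx -7011.4$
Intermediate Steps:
$R{\left(m \right)} = 2 - 2 m \left(5 + m\right)$ ($R{\left(m \right)} = 2 - \left(m + m\right) \left(m + 5\right) = 2 - 2 m \left(5 + m\right)$)
$E{\left(Z \right)} = 2 + Z^{2}$ ($E{\left(Z \right)} = Z Z - \left(-2 + 2 \cdot 0^{2}\right) = Z^{2} + \left(2 + 0 - 0\right) = Z^{2} + \left(2 + 0 + 0\right) = Z^{2} + 2 = 2 + Z^{2}$)
$\left(\frac{1}{L} + E{\left(13 \right)}\right) \left(-41\right) = \left(\frac{1}{101} + \left(2 + 13^{2}\right)\right) \left(-41\right) = \left(\frac{1}{101} + \left(2 + 169\right)\right) \left(-41\right) = \left(\frac{1}{101} + 171\right) \left(-41\right) = \frac{17272}{101} \left(-41\right) = - \frac{708152}{101}$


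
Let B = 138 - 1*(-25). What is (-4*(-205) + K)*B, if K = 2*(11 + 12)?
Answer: 141158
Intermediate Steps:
B = 163 (B = 138 + 25 = 163)
K = 46 (K = 2*23 = 46)
(-4*(-205) + K)*B = (-4*(-205) + 46)*163 = (820 + 46)*163 = 866*163 = 141158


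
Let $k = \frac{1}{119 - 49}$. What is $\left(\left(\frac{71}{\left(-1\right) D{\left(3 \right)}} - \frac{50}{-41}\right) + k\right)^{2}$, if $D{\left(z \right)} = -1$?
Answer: $\frac{42977850721}{8236900} \approx 5217.7$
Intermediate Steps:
$k = \frac{1}{70} \approx 0.014286$
$\left(\left(\frac{71}{\left(-1\right) D{\left(3 \right)}} - \frac{50}{-41}\right) + k\right)^{2} = \left(\left(\frac{71}{\left(-1\right) \left(-1\right)} - \frac{50}{-41}\right) + \frac{1}{70}\right)^{2} = \left(\left(\frac{71}{1} - - \frac{50}{41}\right) + \frac{1}{70}\right)^{2} = \left(\left(71 \cdot 1 + \frac{50}{41}\right) + \frac{1}{70}\right)^{2} = \left(\left(71 + \frac{50}{41}\right) + \frac{1}{70}\right)^{2} = \left(\frac{2961}{41} + \frac{1}{70}\right)^{2} = \left(\frac{207311}{2870}\right)^{2} = \frac{42977850721}{8236900}$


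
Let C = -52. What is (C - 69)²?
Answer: 14641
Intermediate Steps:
(C - 69)² = (-52 - 69)² = (-121)² = 14641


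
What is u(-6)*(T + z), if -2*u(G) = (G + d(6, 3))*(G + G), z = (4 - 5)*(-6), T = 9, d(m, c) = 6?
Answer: 0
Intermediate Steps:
z = 6 (z = -1*(-6) = 6)
u(G) = -G*(6 + G) (u(G) = -(G + 6)*(G + G)/2 = -(6 + G)*2*G/2 = -G*(6 + G))
u(-6)*(T + z) = (-1*(-6)*(6 - 6))*(9 + 6) = -1*(-6)*0*15 = 0*15 = 0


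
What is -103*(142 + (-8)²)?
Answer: -21218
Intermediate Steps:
-103*(142 + (-8)²) = -103*(142 + 64) = -103*206 = -21218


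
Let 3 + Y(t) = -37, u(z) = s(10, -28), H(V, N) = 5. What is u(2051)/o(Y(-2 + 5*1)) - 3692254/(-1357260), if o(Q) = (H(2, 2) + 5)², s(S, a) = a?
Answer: 8280553/3393150 ≈ 2.4404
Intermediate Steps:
u(z) = -28
Y(t) = -40 (Y(t) = -3 - 37 = -40)
o(Q) = 100 (o(Q) = (5 + 5)² = 10² = 100)
u(2051)/o(Y(-2 + 5*1)) - 3692254/(-1357260) = -28/100 - 3692254/(-1357260) = -28*1/100 - 3692254*(-1/1357260) = -7/25 + 1846127/678630 = 8280553/3393150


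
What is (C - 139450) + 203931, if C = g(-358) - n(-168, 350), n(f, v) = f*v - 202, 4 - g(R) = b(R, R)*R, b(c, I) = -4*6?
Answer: 114895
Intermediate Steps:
b(c, I) = -24
g(R) = 4 + 24*R (g(R) = 4 - (-24)*R = 4 + 24*R)
n(f, v) = -202 + f*v
C = 50414 (C = (4 + 24*(-358)) - (-202 - 168*350) = (4 - 8592) - (-202 - 58800) = -8588 - 1*(-59002) = -8588 + 59002 = 50414)
(C - 139450) + 203931 = (50414 - 139450) + 203931 = -89036 + 203931 = 114895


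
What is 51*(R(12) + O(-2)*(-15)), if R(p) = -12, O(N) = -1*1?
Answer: 153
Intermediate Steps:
O(N) = -1
51*(R(12) + O(-2)*(-15)) = 51*(-12 - 1*(-15)) = 51*(-12 + 15) = 51*3 = 153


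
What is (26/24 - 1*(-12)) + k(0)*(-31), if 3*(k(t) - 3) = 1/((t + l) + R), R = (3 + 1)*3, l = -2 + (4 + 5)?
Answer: -6115/76 ≈ -80.461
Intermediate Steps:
l = 7 (l = -2 + 9 = 7)
R = 12 (R = 4*3 = 12)
k(t) = 3 + 1/(3*(19 + t)) (k(t) = 3 + 1/(3*((t + 7) + 12)) = 3 + 1/(3*((7 + t) + 12)) = 3 + 1/(3*(19 + t)))
(26/24 - 1*(-12)) + k(0)*(-31) = (26/24 - 1*(-12)) + ((172 + 9*0)/(3*(19 + 0)))*(-31) = (26*(1/24) + 12) + ((⅓)*(172 + 0)/19)*(-31) = (13/12 + 12) + ((⅓)*(1/19)*172)*(-31) = 157/12 + (172/57)*(-31) = 157/12 - 5332/57 = -6115/76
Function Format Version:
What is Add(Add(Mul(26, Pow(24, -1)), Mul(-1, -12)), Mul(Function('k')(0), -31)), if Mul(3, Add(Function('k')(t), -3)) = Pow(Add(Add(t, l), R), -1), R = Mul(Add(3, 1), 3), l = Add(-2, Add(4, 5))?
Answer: Rational(-6115, 76) ≈ -80.461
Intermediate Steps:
l = 7 (l = Add(-2, 9) = 7)
R = 12 (R = Mul(4, 3) = 12)
Function('k')(t) = Add(3, Mul(Rational(1, 3), Pow(Add(19, t), -1))) (Function('k')(t) = Add(3, Mul(Rational(1, 3), Pow(Add(Add(t, 7), 12), -1))) = Add(3, Mul(Rational(1, 3), Pow(Add(Add(7, t), 12), -1))) = Add(3, Mul(Rational(1, 3), Pow(Add(19, t), -1))))
Add(Add(Mul(26, Pow(24, -1)), Mul(-1, -12)), Mul(Function('k')(0), -31)) = Add(Add(Mul(26, Pow(24, -1)), Mul(-1, -12)), Mul(Mul(Rational(1, 3), Pow(Add(19, 0), -1), Add(172, Mul(9, 0))), -31)) = Add(Add(Mul(26, Rational(1, 24)), 12), Mul(Mul(Rational(1, 3), Pow(19, -1), Add(172, 0)), -31)) = Add(Add(Rational(13, 12), 12), Mul(Mul(Rational(1, 3), Rational(1, 19), 172), -31)) = Add(Rational(157, 12), Mul(Rational(172, 57), -31)) = Add(Rational(157, 12), Rational(-5332, 57)) = Rational(-6115, 76)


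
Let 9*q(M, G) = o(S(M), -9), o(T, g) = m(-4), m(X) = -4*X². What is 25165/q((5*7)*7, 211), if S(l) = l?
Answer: -226485/64 ≈ -3538.8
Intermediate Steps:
o(T, g) = -64 (o(T, g) = -4*(-4)² = -4*16 = -64)
q(M, G) = -64/9 (q(M, G) = (⅑)*(-64) = -64/9)
25165/q((5*7)*7, 211) = 25165/(-64/9) = 25165*(-9/64) = -226485/64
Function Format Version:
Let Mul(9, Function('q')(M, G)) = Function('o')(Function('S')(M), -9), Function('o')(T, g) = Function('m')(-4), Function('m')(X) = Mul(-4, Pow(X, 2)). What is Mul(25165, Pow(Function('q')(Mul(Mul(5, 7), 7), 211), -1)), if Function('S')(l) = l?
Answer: Rational(-226485, 64) ≈ -3538.8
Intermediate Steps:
Function('o')(T, g) = -64 (Function('o')(T, g) = Mul(-4, Pow(-4, 2)) = Mul(-4, 16) = -64)
Function('q')(M, G) = Rational(-64, 9) (Function('q')(M, G) = Mul(Rational(1, 9), -64) = Rational(-64, 9))
Mul(25165, Pow(Function('q')(Mul(Mul(5, 7), 7), 211), -1)) = Mul(25165, Pow(Rational(-64, 9), -1)) = Mul(25165, Rational(-9, 64)) = Rational(-226485, 64)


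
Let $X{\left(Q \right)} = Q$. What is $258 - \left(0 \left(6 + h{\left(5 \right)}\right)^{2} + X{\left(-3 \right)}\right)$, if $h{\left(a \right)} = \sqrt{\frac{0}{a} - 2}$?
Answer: $261$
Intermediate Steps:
$h{\left(a \right)} = i \sqrt{2}$ ($h{\left(a \right)} = \sqrt{0 - 2} = \sqrt{-2} = i \sqrt{2}$)
$258 - \left(0 \left(6 + h{\left(5 \right)}\right)^{2} + X{\left(-3 \right)}\right) = 258 - \left(0 \left(6 + i \sqrt{2}\right)^{2} - 3\right) = 258 - \left(0 - 3\right) = 258 - -3 = 258 + 3 = 261$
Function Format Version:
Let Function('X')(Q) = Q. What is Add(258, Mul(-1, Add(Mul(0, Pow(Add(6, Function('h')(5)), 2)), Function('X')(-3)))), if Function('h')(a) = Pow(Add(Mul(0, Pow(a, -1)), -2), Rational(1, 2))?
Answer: 261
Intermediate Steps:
Function('h')(a) = Mul(I, Pow(2, Rational(1, 2))) (Function('h')(a) = Pow(Add(0, -2), Rational(1, 2)) = Pow(-2, Rational(1, 2)) = Mul(I, Pow(2, Rational(1, 2))))
Add(258, Mul(-1, Add(Mul(0, Pow(Add(6, Function('h')(5)), 2)), Function('X')(-3)))) = Add(258, Mul(-1, Add(Mul(0, Pow(Add(6, Mul(I, Pow(2, Rational(1, 2)))), 2)), -3))) = Add(258, Mul(-1, Add(0, -3))) = Add(258, Mul(-1, -3)) = Add(258, 3) = 261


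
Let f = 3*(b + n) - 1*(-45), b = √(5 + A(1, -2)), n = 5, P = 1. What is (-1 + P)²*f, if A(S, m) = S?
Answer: 0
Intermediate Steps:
b = √6 (b = √(5 + 1) = √6 ≈ 2.4495)
f = 60 + 3*√6 (f = 3*(√6 + 5) - 1*(-45) = 3*(5 + √6) + 45 = (15 + 3*√6) + 45 = 60 + 3*√6 ≈ 67.349)
(-1 + P)²*f = (-1 + 1)²*(60 + 3*√6) = 0²*(60 + 3*√6) = 0*(60 + 3*√6) = 0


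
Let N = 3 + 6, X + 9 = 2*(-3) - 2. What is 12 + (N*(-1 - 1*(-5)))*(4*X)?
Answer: -2436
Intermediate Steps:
X = -17 (X = -9 + (2*(-3) - 2) = -9 + (-6 - 2) = -9 - 8 = -17)
N = 9
12 + (N*(-1 - 1*(-5)))*(4*X) = 12 + (9*(-1 - 1*(-5)))*(4*(-17)) = 12 + (9*(-1 + 5))*(-68) = 12 + (9*4)*(-68) = 12 + 36*(-68) = 12 - 2448 = -2436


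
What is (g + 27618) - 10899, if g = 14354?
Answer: 31073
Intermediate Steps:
(g + 27618) - 10899 = (14354 + 27618) - 10899 = 41972 - 10899 = 31073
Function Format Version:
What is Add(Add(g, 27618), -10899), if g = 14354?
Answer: 31073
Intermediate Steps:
Add(Add(g, 27618), -10899) = Add(Add(14354, 27618), -10899) = Add(41972, -10899) = 31073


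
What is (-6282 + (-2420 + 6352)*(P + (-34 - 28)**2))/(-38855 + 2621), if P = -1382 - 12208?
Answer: 19163777/18117 ≈ 1057.8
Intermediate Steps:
P = -13590
(-6282 + (-2420 + 6352)*(P + (-34 - 28)**2))/(-38855 + 2621) = (-6282 + (-2420 + 6352)*(-13590 + (-34 - 28)**2))/(-38855 + 2621) = (-6282 + 3932*(-13590 + (-62)**2))/(-36234) = (-6282 + 3932*(-13590 + 3844))*(-1/36234) = (-6282 + 3932*(-9746))*(-1/36234) = (-6282 - 38321272)*(-1/36234) = -38327554*(-1/36234) = 19163777/18117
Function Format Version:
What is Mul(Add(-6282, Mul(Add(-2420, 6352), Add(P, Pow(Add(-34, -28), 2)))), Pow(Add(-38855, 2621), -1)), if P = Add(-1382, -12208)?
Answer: Rational(19163777, 18117) ≈ 1057.8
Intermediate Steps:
P = -13590
Mul(Add(-6282, Mul(Add(-2420, 6352), Add(P, Pow(Add(-34, -28), 2)))), Pow(Add(-38855, 2621), -1)) = Mul(Add(-6282, Mul(Add(-2420, 6352), Add(-13590, Pow(Add(-34, -28), 2)))), Pow(Add(-38855, 2621), -1)) = Mul(Add(-6282, Mul(3932, Add(-13590, Pow(-62, 2)))), Pow(-36234, -1)) = Mul(Add(-6282, Mul(3932, Add(-13590, 3844))), Rational(-1, 36234)) = Mul(Add(-6282, Mul(3932, -9746)), Rational(-1, 36234)) = Mul(Add(-6282, -38321272), Rational(-1, 36234)) = Mul(-38327554, Rational(-1, 36234)) = Rational(19163777, 18117)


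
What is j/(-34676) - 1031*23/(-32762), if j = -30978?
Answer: 229646653/142006889 ≈ 1.6172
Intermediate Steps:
j/(-34676) - 1031*23/(-32762) = -30978/(-34676) - 1031*23/(-32762) = -30978*(-1/34676) - 23713*(-1/32762) = 15489/17338 + 23713/32762 = 229646653/142006889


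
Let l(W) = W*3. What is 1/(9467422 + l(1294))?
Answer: 1/9471304 ≈ 1.0558e-7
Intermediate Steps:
l(W) = 3*W
1/(9467422 + l(1294)) = 1/(9467422 + 3*1294) = 1/(9467422 + 3882) = 1/9471304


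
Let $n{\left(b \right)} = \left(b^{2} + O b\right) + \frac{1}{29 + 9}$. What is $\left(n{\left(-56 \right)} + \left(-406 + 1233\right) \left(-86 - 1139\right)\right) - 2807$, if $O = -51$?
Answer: $- \frac{38375819}{38} \approx -1.0099 \cdot 10^{6}$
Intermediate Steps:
$n{\left(b \right)} = \frac{1}{38} + b^{2} - 51 b$ ($n{\left(b \right)} = \left(b^{2} - 51 b\right) + \frac{1}{29 + 9} = \left(b^{2} - 51 b\right) + \frac{1}{38} = \frac{1}{38} + b^{2} - 51 b$)
$\left(n{\left(-56 \right)} + \left(-406 + 1233\right) \left(-86 - 1139\right)\right) - 2807 = \left(\left(\frac{1}{38} + \left(-56\right)^{2} - -2856\right) + \left(-406 + 1233\right) \left(-86 - 1139\right)\right) - 2807 = \left(\left(\frac{1}{38} + 3136 + 2856\right) + 827 \left(-1225\right)\right) - 2807 = \left(\frac{227697}{38} - 1013075\right) - 2807 = - \frac{38269153}{38} - 2807 = - \frac{38375819}{38}$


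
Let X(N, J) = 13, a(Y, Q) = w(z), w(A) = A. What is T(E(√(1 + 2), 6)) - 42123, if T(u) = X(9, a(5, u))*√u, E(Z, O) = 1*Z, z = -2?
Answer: -42123 + 13*3^(¼) ≈ -42106.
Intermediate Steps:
a(Y, Q) = -2
E(Z, O) = Z
T(u) = 13*√u
T(E(√(1 + 2), 6)) - 42123 = 13*√(√(1 + 2)) - 42123 = 13*√(√3) - 42123 = 13*3^(¼) - 42123 = -42123 + 13*3^(¼)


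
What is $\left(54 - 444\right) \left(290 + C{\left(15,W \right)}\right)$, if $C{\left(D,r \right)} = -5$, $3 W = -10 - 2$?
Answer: $-111150$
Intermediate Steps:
$W = -4$ ($W = \frac{-10 - 2}{3} = \frac{1}{3} \left(-12\right) = -4$)
$\left(54 - 444\right) \left(290 + C{\left(15,W \right)}\right) = \left(54 - 444\right) \left(290 - 5\right) = \left(-390\right) 285 = -111150$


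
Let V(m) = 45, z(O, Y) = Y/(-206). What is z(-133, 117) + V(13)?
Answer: 9153/206 ≈ 44.432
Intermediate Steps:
z(O, Y) = -Y/206 (z(O, Y) = Y*(-1/206) = -Y/206)
z(-133, 117) + V(13) = -1/206*117 + 45 = -117/206 + 45 = 9153/206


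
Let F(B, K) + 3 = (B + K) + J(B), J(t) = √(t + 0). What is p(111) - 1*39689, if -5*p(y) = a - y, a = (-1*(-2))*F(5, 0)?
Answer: -198338/5 - 2*√5/5 ≈ -39669.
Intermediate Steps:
J(t) = √t
F(B, K) = -3 + B + K + √B (F(B, K) = -3 + ((B + K) + √B) = -3 + (B + K + √B) = -3 + B + K + √B)
a = 4 + 2*√5 (a = (-1*(-2))*(-3 + 5 + 0 + √5) = 2*(2 + √5) = 4 + 2*√5 ≈ 8.4721)
p(y) = -⅘ - 2*√5/5 + y/5 (p(y) = -((4 + 2*√5) - y)/5 = -(4 - y + 2*√5)/5 = -⅘ - 2*√5/5 + y/5)
p(111) - 1*39689 = (-⅘ - 2*√5/5 + (⅕)*111) - 1*39689 = (-⅘ - 2*√5/5 + 111/5) - 39689 = (107/5 - 2*√5/5) - 39689 = -198338/5 - 2*√5/5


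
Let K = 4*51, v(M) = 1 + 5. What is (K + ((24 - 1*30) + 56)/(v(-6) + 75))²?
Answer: 274697476/6561 ≈ 41868.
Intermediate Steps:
v(M) = 6
K = 204
(K + ((24 - 1*30) + 56)/(v(-6) + 75))² = (204 + ((24 - 1*30) + 56)/(6 + 75))² = (204 + ((24 - 30) + 56)/81)² = (204 + (-6 + 56)*(1/81))² = (204 + 50*(1/81))² = (204 + 50/81)² = (16574/81)² = 274697476/6561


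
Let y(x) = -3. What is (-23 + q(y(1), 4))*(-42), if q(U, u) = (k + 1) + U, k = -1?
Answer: 1092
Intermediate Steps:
q(U, u) = U (q(U, u) = (-1 + 1) + U = 0 + U = U)
(-23 + q(y(1), 4))*(-42) = (-23 - 3)*(-42) = -26*(-42) = 1092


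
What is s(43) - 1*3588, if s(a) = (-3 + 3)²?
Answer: -3588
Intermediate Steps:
s(a) = 0 (s(a) = 0² = 0)
s(43) - 1*3588 = 0 - 1*3588 = 0 - 3588 = -3588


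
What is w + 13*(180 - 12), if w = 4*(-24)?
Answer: 2088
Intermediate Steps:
w = -96
w + 13*(180 - 12) = -96 + 13*(180 - 12) = -96 + 13*168 = -96 + 2184 = 2088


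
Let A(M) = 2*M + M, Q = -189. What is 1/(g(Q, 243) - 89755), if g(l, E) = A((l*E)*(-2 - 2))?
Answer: 1/461369 ≈ 2.1675e-6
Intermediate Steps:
A(M) = 3*M
g(l, E) = -12*E*l (g(l, E) = 3*((l*E)*(-2 - 2)) = 3*((E*l)*(-4)) = 3*(-4*E*l) = -12*E*l)
1/(g(Q, 243) - 89755) = 1/(-12*243*(-189) - 89755) = 1/(551124 - 89755) = 1/461369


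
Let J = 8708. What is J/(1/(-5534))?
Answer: -48190072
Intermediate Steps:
J/(1/(-5534)) = 8708/(1/(-5534)) = 8708/(-1/5534) = 8708*(-5534) = -48190072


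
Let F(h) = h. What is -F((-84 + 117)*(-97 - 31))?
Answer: 4224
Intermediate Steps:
-F((-84 + 117)*(-97 - 31)) = -(-84 + 117)*(-97 - 31) = -33*(-128) = -1*(-4224) = 4224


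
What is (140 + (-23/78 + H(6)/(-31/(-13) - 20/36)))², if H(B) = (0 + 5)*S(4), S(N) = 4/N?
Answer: 353307793609/17413929 ≈ 20289.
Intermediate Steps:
H(B) = 5 (H(B) = (0 + 5)*(4/4) = 5*(4*(¼)) = 5*1 = 5)
(140 + (-23/78 + H(6)/(-31/(-13) - 20/36)))² = (140 + (-23/78 + 5/(-31/(-13) - 20/36)))² = (140 + (-23*1/78 + 5/(-31*(-1/13) - 20*1/36)))² = (140 + (-23/78 + 5/(31/13 - 5/9)))² = (140 + (-23/78 + 5/(214/117)))² = (140 + (-23/78 + 5*(117/214)))² = (140 + (-23/78 + 585/214))² = (140 + 10177/4173)² = (594397/4173)² = 353307793609/17413929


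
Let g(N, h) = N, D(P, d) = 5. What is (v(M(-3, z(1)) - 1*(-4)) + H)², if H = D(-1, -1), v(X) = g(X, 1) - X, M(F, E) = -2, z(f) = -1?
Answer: 25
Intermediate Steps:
v(X) = 0 (v(X) = X - X = 0)
H = 5
(v(M(-3, z(1)) - 1*(-4)) + H)² = (0 + 5)² = 5² = 25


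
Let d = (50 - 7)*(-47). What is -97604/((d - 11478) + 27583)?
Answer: -24401/3521 ≈ -6.9301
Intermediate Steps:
d = -2021 (d = 43*(-47) = -2021)
-97604/((d - 11478) + 27583) = -97604/((-2021 - 11478) + 27583) = -97604/(-13499 + 27583) = -97604/14084 = -97604*1/14084 = -24401/3521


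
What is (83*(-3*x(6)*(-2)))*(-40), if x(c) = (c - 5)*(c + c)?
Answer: -239040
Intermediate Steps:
x(c) = 2*c*(-5 + c) (x(c) = (-5 + c)*(2*c) = 2*c*(-5 + c))
(83*(-3*x(6)*(-2)))*(-40) = (83*(-6*6*(-5 + 6)*(-2)))*(-40) = (83*(-6*6*(-2)))*(-40) = (83*(-3*12*(-2)))*(-40) = (83*(-36*(-2)))*(-40) = (83*72)*(-40) = 5976*(-40) = -239040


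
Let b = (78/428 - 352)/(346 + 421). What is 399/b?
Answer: -65491062/75289 ≈ -869.86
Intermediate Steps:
b = -75289/164138 (b = (78*(1/428) - 352)/767 = (39/214 - 352)*(1/767) = -75289/214*1/767 = -75289/164138 ≈ -0.45869)
399/b = 399/(-75289/164138) = 399*(-164138/75289) = -65491062/75289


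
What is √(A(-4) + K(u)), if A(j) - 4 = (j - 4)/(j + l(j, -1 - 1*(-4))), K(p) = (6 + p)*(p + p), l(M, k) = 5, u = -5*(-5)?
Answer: √1546 ≈ 39.319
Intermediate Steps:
u = 25
K(p) = 2*p*(6 + p) (K(p) = (6 + p)*(2*p) = 2*p*(6 + p))
A(j) = 4 + (-4 + j)/(5 + j) (A(j) = 4 + (j - 4)/(j + 5) = 4 + (-4 + j)/(5 + j))
√(A(-4) + K(u)) = √((16 + 5*(-4))/(5 - 4) + 2*25*(6 + 25)) = √((16 - 20)/1 + 2*25*31) = √(1*(-4) + 1550) = √(-4 + 1550) = √1546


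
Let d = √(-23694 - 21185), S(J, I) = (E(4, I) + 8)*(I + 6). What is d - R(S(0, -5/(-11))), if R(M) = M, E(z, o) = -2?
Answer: -426/11 + I*√44879 ≈ -38.727 + 211.85*I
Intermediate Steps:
S(J, I) = 36 + 6*I (S(J, I) = (-2 + 8)*(I + 6) = 6*(6 + I) = 36 + 6*I)
d = I*√44879 (d = √(-44879) = I*√44879 ≈ 211.85*I)
d - R(S(0, -5/(-11))) = I*√44879 - (36 + 6*(-5/(-11))) = I*√44879 - (36 + 6*(-5*(-1/11))) = I*√44879 - (36 + 6*(5/11)) = I*√44879 - (36 + 30/11) = I*√44879 - 1*426/11 = I*√44879 - 426/11 = -426/11 + I*√44879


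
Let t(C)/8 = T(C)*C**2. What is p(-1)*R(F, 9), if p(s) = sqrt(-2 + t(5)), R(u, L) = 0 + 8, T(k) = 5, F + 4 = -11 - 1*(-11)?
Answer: 8*sqrt(998) ≈ 252.73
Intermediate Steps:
F = -4 (F = -4 + (-11 - 1*(-11)) = -4 + (-11 + 11) = -4 + 0 = -4)
R(u, L) = 8
t(C) = 40*C**2 (t(C) = 8*(5*C**2) = 40*C**2)
p(s) = sqrt(998) (p(s) = sqrt(-2 + 40*5**2) = sqrt(-2 + 40*25) = sqrt(-2 + 1000) = sqrt(998))
p(-1)*R(F, 9) = sqrt(998)*8 = 8*sqrt(998)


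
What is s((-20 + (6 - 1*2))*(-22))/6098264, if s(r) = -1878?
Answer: -939/3049132 ≈ -0.00030796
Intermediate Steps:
s((-20 + (6 - 1*2))*(-22))/6098264 = -1878/6098264 = -1878*1/6098264 = -939/3049132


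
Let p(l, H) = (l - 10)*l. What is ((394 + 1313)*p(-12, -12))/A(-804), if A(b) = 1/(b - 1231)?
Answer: -917068680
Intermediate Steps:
A(b) = 1/(-1231 + b)
p(l, H) = l*(-10 + l) (p(l, H) = (-10 + l)*l = l*(-10 + l))
((394 + 1313)*p(-12, -12))/A(-804) = ((394 + 1313)*(-12*(-10 - 12)))/(1/(-1231 - 804)) = (1707*(-12*(-22)))/(1/(-2035)) = (1707*264)/(-1/2035) = 450648*(-2035) = -917068680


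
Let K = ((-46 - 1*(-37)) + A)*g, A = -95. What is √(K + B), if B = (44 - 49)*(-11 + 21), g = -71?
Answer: √7334 ≈ 85.639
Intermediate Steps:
K = 7384 (K = ((-46 - 1*(-37)) - 95)*(-71) = ((-46 + 37) - 95)*(-71) = (-9 - 95)*(-71) = -104*(-71) = 7384)
B = -50 (B = -5*10 = -50)
√(K + B) = √(7384 - 50) = √7334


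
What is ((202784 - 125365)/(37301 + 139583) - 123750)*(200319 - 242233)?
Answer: 458734428545017/88442 ≈ 5.1868e+9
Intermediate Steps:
((202784 - 125365)/(37301 + 139583) - 123750)*(200319 - 242233) = (77419/176884 - 123750)*(-41914) = -21889317581/176884*(-41914) = 458734428545017/88442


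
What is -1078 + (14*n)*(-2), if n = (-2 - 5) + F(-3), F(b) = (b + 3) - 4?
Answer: -770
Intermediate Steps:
F(b) = -1 + b (F(b) = (3 + b) - 4 = -1 + b)
n = -11 (n = (-2 - 5) + (-1 - 3) = -7 - 4 = -11)
-1078 + (14*n)*(-2) = -1078 + (14*(-11))*(-2) = -1078 - 154*(-2) = -1078 + 308 = -770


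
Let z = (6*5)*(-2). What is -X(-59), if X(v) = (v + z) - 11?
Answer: 130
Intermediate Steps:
z = -60 (z = 30*(-2) = -60)
X(v) = -71 + v (X(v) = (v - 60) - 11 = (-60 + v) - 11 = -71 + v)
-X(-59) = -(-71 - 59) = -1*(-130) = 130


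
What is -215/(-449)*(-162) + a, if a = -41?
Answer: -53239/449 ≈ -118.57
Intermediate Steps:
-215/(-449)*(-162) + a = -215/(-449)*(-162) - 41 = -215*(-1/449)*(-162) - 41 = (215/449)*(-162) - 41 = -34830/449 - 41 = -53239/449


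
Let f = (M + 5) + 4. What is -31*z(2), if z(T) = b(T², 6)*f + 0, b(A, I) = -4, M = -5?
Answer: 496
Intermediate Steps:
f = 4 (f = (-5 + 5) + 4 = 0 + 4 = 4)
z(T) = -16 (z(T) = -4*4 + 0 = -16 + 0 = -16)
-31*z(2) = -31*(-16) = 496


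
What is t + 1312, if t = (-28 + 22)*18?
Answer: 1204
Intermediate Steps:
t = -108 (t = -6*18 = -108)
t + 1312 = -108 + 1312 = 1204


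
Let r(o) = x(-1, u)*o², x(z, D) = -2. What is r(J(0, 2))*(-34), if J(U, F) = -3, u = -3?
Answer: 612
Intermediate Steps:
r(o) = -2*o²
r(J(0, 2))*(-34) = -2*(-3)²*(-34) = -2*9*(-34) = -18*(-34) = 612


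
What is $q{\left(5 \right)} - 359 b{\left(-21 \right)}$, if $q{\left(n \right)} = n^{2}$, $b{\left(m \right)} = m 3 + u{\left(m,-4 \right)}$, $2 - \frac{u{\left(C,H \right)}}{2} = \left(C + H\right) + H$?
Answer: $384$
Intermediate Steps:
$u{\left(C,H \right)} = 4 - 4 H - 2 C$ ($u{\left(C,H \right)} = 4 - 2 \left(\left(C + H\right) + H\right) = 4 - 2 \left(C + 2 H\right) = 4 - \left(2 C + 4 H\right) = 4 - 4 H - 2 C$)
$b{\left(m \right)} = 20 + m$ ($b{\left(m \right)} = m 3 - \left(-20 + 2 m\right) = 3 m + \left(4 + 16 - 2 m\right) = 3 m - \left(-20 + 2 m\right) = 20 + m$)
$q{\left(5 \right)} - 359 b{\left(-21 \right)} = 5^{2} - 359 \left(20 - 21\right) = 25 - -359 = 25 + 359 = 384$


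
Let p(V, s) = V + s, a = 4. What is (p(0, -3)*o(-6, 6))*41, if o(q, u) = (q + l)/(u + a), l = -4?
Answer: 123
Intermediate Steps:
o(q, u) = (-4 + q)/(4 + u) (o(q, u) = (q - 4)/(u + 4) = (-4 + q)/(4 + u))
(p(0, -3)*o(-6, 6))*41 = ((0 - 3)*((-4 - 6)/(4 + 6)))*41 = -3*(-10)/10*41 = -3*(-1)*41 = 3*41 = 123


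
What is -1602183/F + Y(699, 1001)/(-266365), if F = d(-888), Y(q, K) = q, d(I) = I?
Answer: 142254951361/78844040 ≈ 1804.3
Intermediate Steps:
F = -888
-1602183/F + Y(699, 1001)/(-266365) = -1602183/(-888) + 699/(-266365) = -1602183*(-1/888) + 699*(-1/266365) = 534061/296 - 699/266365 = 142254951361/78844040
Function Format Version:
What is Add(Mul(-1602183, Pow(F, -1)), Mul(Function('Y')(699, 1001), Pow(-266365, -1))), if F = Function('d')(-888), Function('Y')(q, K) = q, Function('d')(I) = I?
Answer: Rational(142254951361, 78844040) ≈ 1804.3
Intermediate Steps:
F = -888
Add(Mul(-1602183, Pow(F, -1)), Mul(Function('Y')(699, 1001), Pow(-266365, -1))) = Add(Mul(-1602183, Pow(-888, -1)), Mul(699, Pow(-266365, -1))) = Add(Mul(-1602183, Rational(-1, 888)), Mul(699, Rational(-1, 266365))) = Add(Rational(534061, 296), Rational(-699, 266365)) = Rational(142254951361, 78844040)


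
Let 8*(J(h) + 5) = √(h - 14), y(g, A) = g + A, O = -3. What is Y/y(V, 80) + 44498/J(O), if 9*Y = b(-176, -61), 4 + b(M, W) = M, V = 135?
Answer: -612298948/69531 - 355984*I*√17/1617 ≈ -8806.1 - 907.71*I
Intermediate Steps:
y(g, A) = A + g
b(M, W) = -4 + M
J(h) = -5 + √(-14 + h)/8 (J(h) = -5 + √(h - 14)/8 = -5 + √(-14 + h)/8)
Y = -20 (Y = (-4 - 176)/9 = (⅑)*(-180) = -20)
Y/y(V, 80) + 44498/J(O) = -20/(80 + 135) + 44498/(-5 + √(-14 - 3)/8) = -20/215 + 44498/(-5 + √(-17)/8) = -20*1/215 + 44498/(-5 + (I*√17)/8) = -4/43 + 44498/(-5 + I*√17/8)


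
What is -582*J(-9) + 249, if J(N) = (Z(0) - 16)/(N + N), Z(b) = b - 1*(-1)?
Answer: -236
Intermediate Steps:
Z(b) = 1 + b (Z(b) = b + 1 = 1 + b)
J(N) = -15/(2*N) (J(N) = ((1 + 0) - 16)/(N + N) = (1 - 16)/((2*N)) = -15/(2*N))
-582*J(-9) + 249 = -(-4365)/(-9) + 249 = -(-4365)*(-1)/9 + 249 = -582*⅚ + 249 = -485 + 249 = -236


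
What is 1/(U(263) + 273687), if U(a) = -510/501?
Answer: 167/45705559 ≈ 3.6538e-6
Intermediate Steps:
U(a) = -170/167 (U(a) = -510*1/501 = -170/167)
1/(U(263) + 273687) = 1/(-170/167 + 273687) = 1/(45705559/167) = 167/45705559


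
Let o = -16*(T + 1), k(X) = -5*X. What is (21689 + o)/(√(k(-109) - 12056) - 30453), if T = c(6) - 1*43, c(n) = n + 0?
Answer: -45202403/61826448 - 4453*I*√1279/61826448 ≈ -0.73112 - 0.0025758*I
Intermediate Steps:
c(n) = n
T = -37 (T = 6 - 1*43 = 6 - 43 = -37)
o = 576 (o = -16*(-37 + 1) = -16*(-36) = 576)
(21689 + o)/(√(k(-109) - 12056) - 30453) = (21689 + 576)/(√(-5*(-109) - 12056) - 30453) = 22265/(√(545 - 12056) - 30453) = 22265/(√(-11511) - 30453) = 22265/(3*I*√1279 - 30453) = 22265/(-30453 + 3*I*√1279)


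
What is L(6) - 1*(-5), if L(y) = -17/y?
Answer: 13/6 ≈ 2.1667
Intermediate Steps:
L(6) - 1*(-5) = -17/6 - 1*(-5) = -17*⅙ + 5 = -17/6 + 5 = 13/6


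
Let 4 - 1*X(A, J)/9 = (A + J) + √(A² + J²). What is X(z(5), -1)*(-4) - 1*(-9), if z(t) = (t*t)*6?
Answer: 5229 + 36*√22501 ≈ 10629.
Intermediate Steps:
z(t) = 6*t² (z(t) = t²*6 = 6*t²)
X(A, J) = 36 - 9*A - 9*J - 9*√(A² + J²) (X(A, J) = 36 - 9*((A + J) + √(A² + J²)) = 36 - 9*(A + J + √(A² + J²)) = 36 + (-9*A - 9*J - 9*√(A² + J²)) = 36 - 9*A - 9*J - 9*√(A² + J²))
X(z(5), -1)*(-4) - 1*(-9) = (36 - 54*5² - 9*(-1) - 9*√((6*5²)² + (-1)²))*(-4) - 1*(-9) = (36 - 54*25 + 9 - 9*√((6*25)² + 1))*(-4) + 9 = (36 - 9*150 + 9 - 9*√(150² + 1))*(-4) + 9 = (36 - 1350 + 9 - 9*√(22500 + 1))*(-4) + 9 = (36 - 1350 + 9 - 9*√22501)*(-4) + 9 = (-1305 - 9*√22501)*(-4) + 9 = (5220 + 36*√22501) + 9 = 5229 + 36*√22501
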